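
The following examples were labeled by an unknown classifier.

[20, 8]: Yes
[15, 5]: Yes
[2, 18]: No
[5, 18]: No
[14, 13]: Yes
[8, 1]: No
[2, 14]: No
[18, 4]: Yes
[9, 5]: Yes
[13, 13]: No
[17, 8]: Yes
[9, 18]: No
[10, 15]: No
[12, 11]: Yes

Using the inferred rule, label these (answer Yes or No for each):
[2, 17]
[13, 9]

No, Yes

One predicate separates the groups cleanly: first > second AND sum ≥ 14.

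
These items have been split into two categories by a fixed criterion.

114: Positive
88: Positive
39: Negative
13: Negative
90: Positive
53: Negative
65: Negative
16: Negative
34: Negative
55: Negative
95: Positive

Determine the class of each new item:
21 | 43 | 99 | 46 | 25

Negative, Negative, Positive, Negative, Negative

'Positive' ⟺ at least 88.
21 → 21 < 88 → Negative. 43 → 43 < 88 → Negative. 99 → 99 ≥ 88 → Positive. 46 → 46 < 88 → Negative. 25 → 25 < 88 → Negative.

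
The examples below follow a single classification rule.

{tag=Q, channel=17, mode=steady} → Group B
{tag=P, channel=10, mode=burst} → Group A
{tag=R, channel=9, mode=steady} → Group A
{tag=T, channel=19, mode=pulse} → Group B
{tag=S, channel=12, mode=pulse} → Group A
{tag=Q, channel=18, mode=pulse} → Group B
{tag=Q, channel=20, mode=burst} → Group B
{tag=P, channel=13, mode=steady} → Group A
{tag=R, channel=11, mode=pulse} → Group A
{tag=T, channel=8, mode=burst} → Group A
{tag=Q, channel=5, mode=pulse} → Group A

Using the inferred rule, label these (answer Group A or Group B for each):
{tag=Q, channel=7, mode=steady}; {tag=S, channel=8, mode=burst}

The classifier is using: channel ≤ 13.
{tag=Q, channel=7, mode=steady}: channel = 7 — meets the rule, so Group A.
{tag=S, channel=8, mode=burst}: channel = 8 — meets the rule, so Group A.

Group A, Group A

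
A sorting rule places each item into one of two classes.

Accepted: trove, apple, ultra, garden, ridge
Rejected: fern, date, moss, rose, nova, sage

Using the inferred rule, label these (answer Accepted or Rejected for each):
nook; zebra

Rejected, Accepted

One predicate separates the groups cleanly: length ≥ 5.
nook — length 4, hence Rejected. zebra — length 5, hence Accepted.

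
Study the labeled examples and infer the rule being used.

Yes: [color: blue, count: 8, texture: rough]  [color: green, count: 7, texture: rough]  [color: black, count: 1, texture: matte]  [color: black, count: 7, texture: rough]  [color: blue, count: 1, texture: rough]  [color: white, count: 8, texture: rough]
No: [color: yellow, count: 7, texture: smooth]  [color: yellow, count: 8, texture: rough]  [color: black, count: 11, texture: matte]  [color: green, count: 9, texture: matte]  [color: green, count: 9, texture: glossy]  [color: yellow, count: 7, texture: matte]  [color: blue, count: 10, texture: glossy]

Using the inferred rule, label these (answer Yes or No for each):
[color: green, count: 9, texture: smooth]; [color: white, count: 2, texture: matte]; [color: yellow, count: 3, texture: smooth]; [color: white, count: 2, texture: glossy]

No, Yes, No, Yes

Every 'Yes' example satisfies: color is not yellow AND count ≤ 8. None of the 'No' examples do.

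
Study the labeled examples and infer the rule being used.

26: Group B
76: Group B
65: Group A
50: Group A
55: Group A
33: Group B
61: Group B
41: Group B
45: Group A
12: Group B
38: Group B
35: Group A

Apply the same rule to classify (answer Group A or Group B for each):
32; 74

Group B, Group B

'Group A' ⟺ multiple of 5.
32: 32 = 5·6 + 2 — does not fit, so Group B. 74: 74 = 5·14 + 4 — does not fit, so Group B.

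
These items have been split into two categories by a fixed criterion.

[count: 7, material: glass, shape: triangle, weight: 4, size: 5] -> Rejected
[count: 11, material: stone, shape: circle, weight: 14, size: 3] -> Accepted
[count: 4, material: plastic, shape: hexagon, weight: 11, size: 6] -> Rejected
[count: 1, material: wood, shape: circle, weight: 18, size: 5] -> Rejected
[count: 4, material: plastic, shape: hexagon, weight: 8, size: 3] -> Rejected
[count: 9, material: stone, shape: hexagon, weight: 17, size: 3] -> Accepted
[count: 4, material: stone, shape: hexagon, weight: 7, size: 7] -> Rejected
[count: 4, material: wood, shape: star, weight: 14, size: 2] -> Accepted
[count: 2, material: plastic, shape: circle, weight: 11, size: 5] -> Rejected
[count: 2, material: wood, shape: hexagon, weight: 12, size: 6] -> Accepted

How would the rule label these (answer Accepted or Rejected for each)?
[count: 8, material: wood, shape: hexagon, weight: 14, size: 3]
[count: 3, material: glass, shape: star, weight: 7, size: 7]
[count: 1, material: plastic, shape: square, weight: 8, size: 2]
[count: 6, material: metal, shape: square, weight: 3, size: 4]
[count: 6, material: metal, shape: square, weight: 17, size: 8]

Every 'Accepted' example satisfies: weight ≥ 12 AND count ≥ 2. None of the 'Rejected' examples do.
[count: 8, material: wood, shape: hexagon, weight: 14, size: 3] — weight = 14, count = 8, hence Accepted.
[count: 3, material: glass, shape: star, weight: 7, size: 7] — weight = 7, count = 3, hence Rejected.
[count: 1, material: plastic, shape: square, weight: 8, size: 2] — weight = 8, count = 1, hence Rejected.
[count: 6, material: metal, shape: square, weight: 3, size: 4] — weight = 3, count = 6, hence Rejected.
[count: 6, material: metal, shape: square, weight: 17, size: 8] — weight = 17, count = 6, hence Accepted.

Accepted, Rejected, Rejected, Rejected, Accepted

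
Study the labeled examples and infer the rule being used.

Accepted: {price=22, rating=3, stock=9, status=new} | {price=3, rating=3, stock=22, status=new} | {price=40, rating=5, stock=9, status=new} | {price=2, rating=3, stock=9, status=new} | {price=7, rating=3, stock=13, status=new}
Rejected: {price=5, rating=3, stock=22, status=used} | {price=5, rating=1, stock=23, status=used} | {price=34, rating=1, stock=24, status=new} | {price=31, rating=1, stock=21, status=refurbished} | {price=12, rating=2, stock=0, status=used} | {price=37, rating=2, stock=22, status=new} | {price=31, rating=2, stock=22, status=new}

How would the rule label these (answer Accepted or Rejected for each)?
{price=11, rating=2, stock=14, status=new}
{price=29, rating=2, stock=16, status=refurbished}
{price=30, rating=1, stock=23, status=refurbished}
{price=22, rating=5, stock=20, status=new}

One predicate separates the groups cleanly: status is new AND rating ≥ 3.

Rejected, Rejected, Rejected, Accepted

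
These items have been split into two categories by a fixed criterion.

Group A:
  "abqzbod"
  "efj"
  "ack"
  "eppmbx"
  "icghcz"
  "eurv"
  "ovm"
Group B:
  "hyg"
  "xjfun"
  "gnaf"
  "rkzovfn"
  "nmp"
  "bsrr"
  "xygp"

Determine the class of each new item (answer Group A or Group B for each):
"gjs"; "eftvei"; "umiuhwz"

Group B, Group A, Group A

The classifier is using: starts with a vowel.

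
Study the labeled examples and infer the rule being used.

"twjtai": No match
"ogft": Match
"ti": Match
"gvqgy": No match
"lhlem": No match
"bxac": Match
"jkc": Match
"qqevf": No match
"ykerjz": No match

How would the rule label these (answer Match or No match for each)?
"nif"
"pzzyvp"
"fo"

Match, No match, Match

The rule appears to be: length ≤ 4.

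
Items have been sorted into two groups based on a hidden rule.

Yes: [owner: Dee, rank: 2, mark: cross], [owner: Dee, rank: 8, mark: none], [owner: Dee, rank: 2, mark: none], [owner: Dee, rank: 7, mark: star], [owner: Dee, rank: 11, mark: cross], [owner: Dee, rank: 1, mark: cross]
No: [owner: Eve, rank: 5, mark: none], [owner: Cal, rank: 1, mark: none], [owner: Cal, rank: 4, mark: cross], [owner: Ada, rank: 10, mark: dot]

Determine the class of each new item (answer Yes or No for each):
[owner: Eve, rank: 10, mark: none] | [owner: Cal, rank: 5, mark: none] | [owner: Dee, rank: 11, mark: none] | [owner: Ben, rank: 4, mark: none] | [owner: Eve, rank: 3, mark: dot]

Looking at the examples, the only property every 'Yes' case has and every 'No' case lacks is: owner is Dee.
[owner: Eve, rank: 10, mark: none] → owner is Eve → No. [owner: Cal, rank: 5, mark: none] → owner is Cal → No. [owner: Dee, rank: 11, mark: none] → owner is Dee → Yes. [owner: Ben, rank: 4, mark: none] → owner is Ben → No. [owner: Eve, rank: 3, mark: dot] → owner is Eve → No.

No, No, Yes, No, No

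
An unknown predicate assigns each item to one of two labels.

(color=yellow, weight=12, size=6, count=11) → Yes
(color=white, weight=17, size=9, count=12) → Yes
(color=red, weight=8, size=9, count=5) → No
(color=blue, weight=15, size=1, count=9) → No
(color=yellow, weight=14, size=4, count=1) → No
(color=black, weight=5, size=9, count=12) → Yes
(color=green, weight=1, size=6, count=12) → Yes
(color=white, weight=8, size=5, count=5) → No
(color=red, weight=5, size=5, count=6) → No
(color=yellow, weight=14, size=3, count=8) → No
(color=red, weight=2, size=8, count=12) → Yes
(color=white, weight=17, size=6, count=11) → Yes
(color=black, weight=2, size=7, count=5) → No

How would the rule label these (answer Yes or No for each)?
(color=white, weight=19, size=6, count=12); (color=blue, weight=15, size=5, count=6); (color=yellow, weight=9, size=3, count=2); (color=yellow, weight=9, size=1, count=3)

Yes, No, No, No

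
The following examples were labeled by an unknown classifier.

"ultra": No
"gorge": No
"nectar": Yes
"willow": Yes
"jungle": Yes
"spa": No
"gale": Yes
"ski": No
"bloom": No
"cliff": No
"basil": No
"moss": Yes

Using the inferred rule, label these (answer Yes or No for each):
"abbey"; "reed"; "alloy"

No, Yes, No

Every 'Yes' example satisfies: even length. None of the 'No' examples do.
"abbey": length 5, does not pass → No.
"reed": length 4, fits → Yes.
"alloy": length 5, does not pass → No.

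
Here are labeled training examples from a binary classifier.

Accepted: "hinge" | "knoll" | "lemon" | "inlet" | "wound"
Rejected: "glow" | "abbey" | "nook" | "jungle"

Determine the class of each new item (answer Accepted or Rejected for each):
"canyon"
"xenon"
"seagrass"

Rejected, Accepted, Rejected

The rule appears to be: odd length AND contains 'n'.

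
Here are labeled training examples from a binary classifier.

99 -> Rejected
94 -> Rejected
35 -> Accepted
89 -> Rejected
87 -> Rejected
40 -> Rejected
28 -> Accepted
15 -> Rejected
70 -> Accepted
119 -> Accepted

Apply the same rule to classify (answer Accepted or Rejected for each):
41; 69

One predicate separates the groups cleanly: multiple of 7.
Rejected: 41, since 41 = 7·5 + 6.
Rejected: 69, since 69 = 7·9 + 6.

Rejected, Rejected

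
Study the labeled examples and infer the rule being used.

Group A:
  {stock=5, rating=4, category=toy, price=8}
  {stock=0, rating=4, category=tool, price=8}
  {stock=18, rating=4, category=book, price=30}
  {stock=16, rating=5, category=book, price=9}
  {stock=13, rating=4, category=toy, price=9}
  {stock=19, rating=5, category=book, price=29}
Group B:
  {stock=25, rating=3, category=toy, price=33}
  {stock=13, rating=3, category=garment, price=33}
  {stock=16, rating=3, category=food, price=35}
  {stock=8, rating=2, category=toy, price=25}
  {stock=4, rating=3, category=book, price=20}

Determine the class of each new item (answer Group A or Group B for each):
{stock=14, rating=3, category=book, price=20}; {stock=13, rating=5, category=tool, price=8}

'Group A' ⟺ rating ≥ 4.
{stock=14, rating=3, category=book, price=20} — rating = 3, hence Group B.
{stock=13, rating=5, category=tool, price=8} — rating = 5, hence Group A.

Group B, Group A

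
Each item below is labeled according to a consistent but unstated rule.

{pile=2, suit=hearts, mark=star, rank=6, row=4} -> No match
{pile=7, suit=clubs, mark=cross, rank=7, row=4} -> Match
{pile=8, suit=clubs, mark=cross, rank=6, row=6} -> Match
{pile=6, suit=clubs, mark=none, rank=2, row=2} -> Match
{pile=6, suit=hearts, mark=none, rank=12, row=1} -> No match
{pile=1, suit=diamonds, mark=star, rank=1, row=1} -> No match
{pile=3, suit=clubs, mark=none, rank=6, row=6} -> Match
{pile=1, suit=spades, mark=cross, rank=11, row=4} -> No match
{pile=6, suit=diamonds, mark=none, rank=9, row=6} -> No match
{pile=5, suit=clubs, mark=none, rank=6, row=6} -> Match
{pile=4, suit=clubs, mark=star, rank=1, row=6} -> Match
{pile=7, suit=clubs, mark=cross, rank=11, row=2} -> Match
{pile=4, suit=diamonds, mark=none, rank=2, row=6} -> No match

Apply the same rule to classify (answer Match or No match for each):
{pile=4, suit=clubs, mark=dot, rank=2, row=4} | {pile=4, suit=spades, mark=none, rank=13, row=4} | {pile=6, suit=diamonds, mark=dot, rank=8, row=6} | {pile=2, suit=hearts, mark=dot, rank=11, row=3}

'Match' ⟺ suit is clubs.

Match, No match, No match, No match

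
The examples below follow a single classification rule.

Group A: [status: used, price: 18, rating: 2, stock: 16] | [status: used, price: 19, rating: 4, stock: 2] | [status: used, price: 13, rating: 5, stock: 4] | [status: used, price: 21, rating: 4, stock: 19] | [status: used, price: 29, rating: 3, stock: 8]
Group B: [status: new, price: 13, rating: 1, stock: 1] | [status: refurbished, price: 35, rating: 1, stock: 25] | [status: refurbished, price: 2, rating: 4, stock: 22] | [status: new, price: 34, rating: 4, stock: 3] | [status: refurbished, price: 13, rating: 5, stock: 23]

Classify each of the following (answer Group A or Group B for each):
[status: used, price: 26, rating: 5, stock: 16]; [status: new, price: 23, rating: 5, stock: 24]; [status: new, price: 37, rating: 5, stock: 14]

The rule appears to be: status is used.
Group A: [status: used, price: 26, rating: 5, stock: 16], since status is used.
Group B: [status: new, price: 23, rating: 5, stock: 24], since status is new.
Group B: [status: new, price: 37, rating: 5, stock: 14], since status is new.

Group A, Group B, Group B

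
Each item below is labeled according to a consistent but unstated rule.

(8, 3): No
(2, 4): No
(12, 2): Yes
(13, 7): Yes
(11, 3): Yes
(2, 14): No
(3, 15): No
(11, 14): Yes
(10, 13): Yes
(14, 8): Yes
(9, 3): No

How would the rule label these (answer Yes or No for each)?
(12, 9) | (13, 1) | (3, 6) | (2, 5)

Yes, Yes, No, No

All 'Yes' examples share one property — first ≥ 10 — and every 'No' example lacks it.
(12, 9): Yes (first 12).
(13, 1): Yes (first 13).
(3, 6): No (first 3).
(2, 5): No (first 2).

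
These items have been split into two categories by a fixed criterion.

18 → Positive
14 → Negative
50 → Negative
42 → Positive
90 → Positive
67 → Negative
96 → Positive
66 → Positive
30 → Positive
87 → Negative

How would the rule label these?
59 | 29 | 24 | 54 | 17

Negative, Negative, Positive, Positive, Negative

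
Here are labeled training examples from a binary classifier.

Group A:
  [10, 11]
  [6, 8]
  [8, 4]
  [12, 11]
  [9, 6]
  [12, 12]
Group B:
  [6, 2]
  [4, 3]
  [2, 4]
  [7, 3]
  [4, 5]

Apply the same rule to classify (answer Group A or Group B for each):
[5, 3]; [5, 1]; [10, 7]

Group B, Group B, Group A

A rule that fits every label: sum ≥ 12 — true of each 'Group A' example, false of each 'Group B' one.
[5, 3] — 5+3 = 8, hence Group B.
[5, 1] — 5+1 = 6, hence Group B.
[10, 7] — 10+7 = 17, hence Group A.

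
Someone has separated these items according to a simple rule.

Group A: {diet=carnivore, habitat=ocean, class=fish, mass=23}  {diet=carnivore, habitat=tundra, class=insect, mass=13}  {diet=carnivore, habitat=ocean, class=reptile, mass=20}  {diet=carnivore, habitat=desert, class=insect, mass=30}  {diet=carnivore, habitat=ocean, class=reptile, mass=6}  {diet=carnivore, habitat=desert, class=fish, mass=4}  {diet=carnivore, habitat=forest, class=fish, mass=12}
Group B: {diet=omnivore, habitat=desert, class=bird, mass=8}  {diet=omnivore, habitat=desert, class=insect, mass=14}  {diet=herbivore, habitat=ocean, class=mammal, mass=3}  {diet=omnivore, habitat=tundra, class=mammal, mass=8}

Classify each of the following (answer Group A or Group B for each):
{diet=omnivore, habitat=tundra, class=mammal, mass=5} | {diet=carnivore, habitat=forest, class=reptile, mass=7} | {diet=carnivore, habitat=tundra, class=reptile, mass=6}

Group B, Group A, Group A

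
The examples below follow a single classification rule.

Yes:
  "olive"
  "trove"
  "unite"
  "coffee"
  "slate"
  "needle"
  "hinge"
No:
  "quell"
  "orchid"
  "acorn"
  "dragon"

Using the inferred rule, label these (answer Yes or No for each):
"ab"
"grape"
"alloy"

No, Yes, No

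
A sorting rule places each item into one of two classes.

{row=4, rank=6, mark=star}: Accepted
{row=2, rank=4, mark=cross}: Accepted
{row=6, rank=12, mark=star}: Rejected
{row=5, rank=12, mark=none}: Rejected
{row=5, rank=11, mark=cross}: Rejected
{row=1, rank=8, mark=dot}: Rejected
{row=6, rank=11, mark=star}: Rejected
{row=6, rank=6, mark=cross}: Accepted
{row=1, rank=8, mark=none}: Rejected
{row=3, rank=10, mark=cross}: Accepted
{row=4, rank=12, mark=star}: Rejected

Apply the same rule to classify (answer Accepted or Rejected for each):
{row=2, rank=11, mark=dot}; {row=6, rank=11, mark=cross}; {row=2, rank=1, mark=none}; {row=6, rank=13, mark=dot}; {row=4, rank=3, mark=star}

Rejected, Rejected, Accepted, Rejected, Accepted

The common property of the 'Accepted' items is: rank ≤ 10 AND row ≥ 2. No 'Rejected' item has it.
{row=2, rank=11, mark=dot}: Rejected (rank = 11, row = 2).
{row=6, rank=11, mark=cross}: Rejected (rank = 11, row = 6).
{row=2, rank=1, mark=none}: Accepted (rank = 1, row = 2).
{row=6, rank=13, mark=dot}: Rejected (rank = 13, row = 6).
{row=4, rank=3, mark=star}: Accepted (rank = 3, row = 4).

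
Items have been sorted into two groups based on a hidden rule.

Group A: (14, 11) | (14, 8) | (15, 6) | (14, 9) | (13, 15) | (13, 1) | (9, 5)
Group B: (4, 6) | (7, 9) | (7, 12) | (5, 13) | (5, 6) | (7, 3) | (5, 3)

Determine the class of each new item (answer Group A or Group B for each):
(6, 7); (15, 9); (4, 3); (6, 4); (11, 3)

The simplest hypothesis consistent with all the labels is: first ≥ 8.
(6, 7): first 6, does not satisfy this → Group B.
(15, 9): first 15, meets the rule → Group A.
(4, 3): first 4, does not satisfy this → Group B.
(6, 4): first 6, does not satisfy this → Group B.
(11, 3): first 11, meets the rule → Group A.

Group B, Group A, Group B, Group B, Group A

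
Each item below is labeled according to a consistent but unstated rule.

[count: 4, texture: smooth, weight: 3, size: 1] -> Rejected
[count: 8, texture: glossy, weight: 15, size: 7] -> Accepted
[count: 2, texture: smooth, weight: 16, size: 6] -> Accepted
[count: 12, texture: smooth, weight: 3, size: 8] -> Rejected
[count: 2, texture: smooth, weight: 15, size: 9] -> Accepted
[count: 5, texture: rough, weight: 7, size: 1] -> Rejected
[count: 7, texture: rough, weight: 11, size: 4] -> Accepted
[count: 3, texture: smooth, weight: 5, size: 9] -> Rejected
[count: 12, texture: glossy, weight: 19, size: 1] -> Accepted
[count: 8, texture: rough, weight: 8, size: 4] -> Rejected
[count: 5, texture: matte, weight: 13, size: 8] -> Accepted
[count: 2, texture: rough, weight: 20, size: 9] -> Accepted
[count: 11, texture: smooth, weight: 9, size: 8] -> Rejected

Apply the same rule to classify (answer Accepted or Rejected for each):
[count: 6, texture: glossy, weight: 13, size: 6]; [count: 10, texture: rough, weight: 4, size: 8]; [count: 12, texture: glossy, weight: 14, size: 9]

One predicate separates the groups cleanly: weight ≥ 11.
[count: 6, texture: glossy, weight: 13, size: 6]: weight = 13, meets the rule → Accepted. [count: 10, texture: rough, weight: 4, size: 8]: weight = 4, lacks this property → Rejected. [count: 12, texture: glossy, weight: 14, size: 9]: weight = 14, meets the rule → Accepted.

Accepted, Rejected, Accepted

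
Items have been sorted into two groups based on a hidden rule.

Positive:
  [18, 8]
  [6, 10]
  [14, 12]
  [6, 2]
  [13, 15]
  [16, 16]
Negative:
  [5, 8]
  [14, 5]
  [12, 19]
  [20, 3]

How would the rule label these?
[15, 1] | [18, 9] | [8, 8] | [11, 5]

Positive, Negative, Positive, Positive

The common property of the 'Positive' items is: sum is even. No 'Negative' item has it.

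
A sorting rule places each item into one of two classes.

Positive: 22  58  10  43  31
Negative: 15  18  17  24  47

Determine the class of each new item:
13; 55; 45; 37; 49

Checking candidate rules against both groups, what survives is: ≡ 1 (mod 3).
13: 13 mod 3 = 1, fits → Positive.
55: 55 mod 3 = 1, fits → Positive.
45: 45 mod 3 = 0, doesn't match → Negative.
37: 37 mod 3 = 1, fits → Positive.
49: 49 mod 3 = 1, fits → Positive.

Positive, Positive, Negative, Positive, Positive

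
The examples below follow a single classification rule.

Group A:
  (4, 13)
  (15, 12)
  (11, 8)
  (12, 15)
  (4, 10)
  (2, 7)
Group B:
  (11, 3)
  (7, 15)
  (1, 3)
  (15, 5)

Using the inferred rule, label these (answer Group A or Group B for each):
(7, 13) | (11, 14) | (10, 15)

Group B, Group A, Group A

The common property of the 'Group A' items is: product is even. No 'Group B' item has it.
(7, 13): 7·13 = 91, doesn't qualify → Group B.
(11, 14): 11·14 = 154, meets the rule → Group A.
(10, 15): 10·15 = 150, meets the rule → Group A.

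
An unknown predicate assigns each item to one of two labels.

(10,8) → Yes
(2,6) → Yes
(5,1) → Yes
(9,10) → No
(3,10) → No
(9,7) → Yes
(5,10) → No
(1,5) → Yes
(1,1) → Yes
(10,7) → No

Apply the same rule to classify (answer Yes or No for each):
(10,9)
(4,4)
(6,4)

The classifier is using: sum is even.
(10,9) → 10+9 = 19 → No.
(4,4) → 4+4 = 8 → Yes.
(6,4) → 6+4 = 10 → Yes.

No, Yes, Yes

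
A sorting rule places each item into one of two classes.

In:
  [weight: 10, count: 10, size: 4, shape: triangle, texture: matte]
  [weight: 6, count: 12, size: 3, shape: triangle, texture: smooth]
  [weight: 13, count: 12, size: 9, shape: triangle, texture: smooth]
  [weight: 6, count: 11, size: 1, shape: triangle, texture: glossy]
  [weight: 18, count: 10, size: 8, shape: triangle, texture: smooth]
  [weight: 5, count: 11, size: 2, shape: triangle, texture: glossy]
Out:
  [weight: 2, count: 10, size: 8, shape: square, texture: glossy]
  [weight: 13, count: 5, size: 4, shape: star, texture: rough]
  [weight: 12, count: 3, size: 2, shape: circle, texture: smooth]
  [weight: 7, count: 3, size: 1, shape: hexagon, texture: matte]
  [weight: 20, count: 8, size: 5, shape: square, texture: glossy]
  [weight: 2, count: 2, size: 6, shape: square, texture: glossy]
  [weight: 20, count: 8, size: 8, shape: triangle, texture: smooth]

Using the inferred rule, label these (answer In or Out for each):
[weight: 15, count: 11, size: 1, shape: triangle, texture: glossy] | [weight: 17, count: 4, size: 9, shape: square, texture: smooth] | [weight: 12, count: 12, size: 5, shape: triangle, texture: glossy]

In, Out, In

The distinguishing property — shape is triangle AND count ≥ 10 — holds for all the 'In' cases and none of the 'Out' cases.
[weight: 15, count: 11, size: 1, shape: triangle, texture: glossy]: In (shape is triangle, count = 11). [weight: 17, count: 4, size: 9, shape: square, texture: smooth]: Out (shape is square, count = 4). [weight: 12, count: 12, size: 5, shape: triangle, texture: glossy]: In (shape is triangle, count = 12).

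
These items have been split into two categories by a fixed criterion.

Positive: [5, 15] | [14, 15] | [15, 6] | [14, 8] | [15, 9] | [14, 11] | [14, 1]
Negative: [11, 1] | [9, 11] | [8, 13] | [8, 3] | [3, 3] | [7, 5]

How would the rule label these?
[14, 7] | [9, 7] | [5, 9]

Positive, Negative, Negative

The simplest hypothesis consistent with all the labels is: max ≥ 14.
[14, 7]: max 14 — checks out, so Positive.
[9, 7]: max 9 — fails this test, so Negative.
[5, 9]: max 9 — fails this test, so Negative.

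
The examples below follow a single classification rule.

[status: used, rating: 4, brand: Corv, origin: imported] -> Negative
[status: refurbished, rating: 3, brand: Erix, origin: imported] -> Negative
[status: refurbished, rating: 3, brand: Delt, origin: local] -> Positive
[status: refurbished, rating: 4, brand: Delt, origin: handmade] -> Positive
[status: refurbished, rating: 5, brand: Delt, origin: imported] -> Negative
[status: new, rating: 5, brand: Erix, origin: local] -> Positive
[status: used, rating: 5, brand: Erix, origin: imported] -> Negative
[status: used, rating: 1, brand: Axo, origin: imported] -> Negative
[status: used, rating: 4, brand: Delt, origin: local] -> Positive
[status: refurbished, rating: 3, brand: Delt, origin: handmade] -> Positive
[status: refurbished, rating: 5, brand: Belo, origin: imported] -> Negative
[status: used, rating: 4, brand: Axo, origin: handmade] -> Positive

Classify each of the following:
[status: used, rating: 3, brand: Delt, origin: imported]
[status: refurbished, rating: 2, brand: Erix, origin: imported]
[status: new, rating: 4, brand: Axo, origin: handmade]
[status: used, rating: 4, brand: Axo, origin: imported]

Negative, Negative, Positive, Negative

The common property of the 'Positive' items is: origin is not imported. No 'Negative' item has it.
[status: used, rating: 3, brand: Delt, origin: imported]: origin is imported, fails the rule → Negative.
[status: refurbished, rating: 2, brand: Erix, origin: imported]: origin is imported, fails the rule → Negative.
[status: new, rating: 4, brand: Axo, origin: handmade]: origin is handmade, qualifies → Positive.
[status: used, rating: 4, brand: Axo, origin: imported]: origin is imported, fails the rule → Negative.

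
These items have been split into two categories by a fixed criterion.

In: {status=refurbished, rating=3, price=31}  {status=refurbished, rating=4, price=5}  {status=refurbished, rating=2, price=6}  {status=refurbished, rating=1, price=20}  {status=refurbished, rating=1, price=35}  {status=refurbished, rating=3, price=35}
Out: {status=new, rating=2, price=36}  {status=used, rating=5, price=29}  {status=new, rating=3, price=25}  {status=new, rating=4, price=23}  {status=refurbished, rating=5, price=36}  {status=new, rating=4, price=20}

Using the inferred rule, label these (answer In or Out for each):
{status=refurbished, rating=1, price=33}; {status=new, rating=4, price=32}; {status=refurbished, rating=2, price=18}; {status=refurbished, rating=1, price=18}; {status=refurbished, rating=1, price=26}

In, Out, In, In, In

The rule appears to be: status is refurbished AND price ≤ 35.
{status=refurbished, rating=1, price=33} — status is refurbished, price = 33, hence In. {status=new, rating=4, price=32} — status is new, price = 32, hence Out. {status=refurbished, rating=2, price=18} — status is refurbished, price = 18, hence In. {status=refurbished, rating=1, price=18} — status is refurbished, price = 18, hence In. {status=refurbished, rating=1, price=26} — status is refurbished, price = 26, hence In.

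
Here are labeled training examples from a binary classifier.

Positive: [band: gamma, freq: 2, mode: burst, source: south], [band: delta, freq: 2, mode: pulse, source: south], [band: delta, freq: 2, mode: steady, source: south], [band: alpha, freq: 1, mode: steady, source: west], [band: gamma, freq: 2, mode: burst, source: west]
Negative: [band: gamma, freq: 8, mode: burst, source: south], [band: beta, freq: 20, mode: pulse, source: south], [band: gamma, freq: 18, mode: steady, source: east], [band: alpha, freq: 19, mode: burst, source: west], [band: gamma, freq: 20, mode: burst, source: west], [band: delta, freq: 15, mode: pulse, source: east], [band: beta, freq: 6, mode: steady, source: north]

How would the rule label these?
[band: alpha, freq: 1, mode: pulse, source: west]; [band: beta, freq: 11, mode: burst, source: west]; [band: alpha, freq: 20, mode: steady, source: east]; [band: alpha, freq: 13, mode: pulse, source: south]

Positive, Negative, Negative, Negative

One predicate separates the groups cleanly: freq ≤ 2.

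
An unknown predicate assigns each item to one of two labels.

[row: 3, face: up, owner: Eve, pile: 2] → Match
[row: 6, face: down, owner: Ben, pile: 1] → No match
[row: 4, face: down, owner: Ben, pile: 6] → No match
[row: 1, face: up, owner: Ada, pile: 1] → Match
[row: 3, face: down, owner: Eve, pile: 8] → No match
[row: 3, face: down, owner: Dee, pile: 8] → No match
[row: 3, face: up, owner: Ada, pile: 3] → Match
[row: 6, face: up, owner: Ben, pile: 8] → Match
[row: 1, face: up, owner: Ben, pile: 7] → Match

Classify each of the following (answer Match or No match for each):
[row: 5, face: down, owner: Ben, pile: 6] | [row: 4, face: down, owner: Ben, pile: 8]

No match, No match

The simplest hypothesis consistent with all the labels is: face is up.
No match: [row: 5, face: down, owner: Ben, pile: 6], since face is down.
No match: [row: 4, face: down, owner: Ben, pile: 8], since face is down.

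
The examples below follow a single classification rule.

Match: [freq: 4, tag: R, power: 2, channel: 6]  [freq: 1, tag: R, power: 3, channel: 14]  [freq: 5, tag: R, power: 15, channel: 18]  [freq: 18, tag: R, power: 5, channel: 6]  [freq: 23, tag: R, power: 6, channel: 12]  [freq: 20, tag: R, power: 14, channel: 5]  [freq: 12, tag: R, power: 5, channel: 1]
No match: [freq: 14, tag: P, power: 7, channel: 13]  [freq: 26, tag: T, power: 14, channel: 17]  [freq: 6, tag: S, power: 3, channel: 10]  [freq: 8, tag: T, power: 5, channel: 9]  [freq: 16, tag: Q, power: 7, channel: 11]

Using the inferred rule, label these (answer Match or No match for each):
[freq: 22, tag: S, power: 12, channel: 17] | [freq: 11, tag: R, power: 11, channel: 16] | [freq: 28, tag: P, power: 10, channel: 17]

The classifier is using: tag is R.
[freq: 22, tag: S, power: 12, channel: 17]: tag is S, does not pass → No match.
[freq: 11, tag: R, power: 11, channel: 16]: tag is R, passes → Match.
[freq: 28, tag: P, power: 10, channel: 17]: tag is P, does not pass → No match.

No match, Match, No match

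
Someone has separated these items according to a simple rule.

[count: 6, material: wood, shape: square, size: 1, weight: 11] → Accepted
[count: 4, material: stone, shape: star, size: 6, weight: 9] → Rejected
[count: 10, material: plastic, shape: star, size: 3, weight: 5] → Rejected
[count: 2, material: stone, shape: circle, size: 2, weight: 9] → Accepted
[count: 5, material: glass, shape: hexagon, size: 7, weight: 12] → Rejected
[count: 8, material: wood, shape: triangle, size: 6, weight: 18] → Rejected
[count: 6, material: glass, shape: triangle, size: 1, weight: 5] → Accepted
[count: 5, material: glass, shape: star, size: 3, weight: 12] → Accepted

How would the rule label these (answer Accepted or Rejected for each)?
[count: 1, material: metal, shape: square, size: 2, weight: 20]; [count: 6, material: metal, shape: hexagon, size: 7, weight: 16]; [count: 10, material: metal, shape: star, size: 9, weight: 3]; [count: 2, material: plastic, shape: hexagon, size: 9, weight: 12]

The pattern is that an item is 'Accepted' exactly when: size ≤ 3 AND count ≤ 6.
[count: 1, material: metal, shape: square, size: 2, weight: 20] — size = 2, count = 1, hence Accepted. [count: 6, material: metal, shape: hexagon, size: 7, weight: 16] — size = 7, count = 6, hence Rejected. [count: 10, material: metal, shape: star, size: 9, weight: 3] — size = 9, count = 10, hence Rejected. [count: 2, material: plastic, shape: hexagon, size: 9, weight: 12] — size = 9, count = 2, hence Rejected.

Accepted, Rejected, Rejected, Rejected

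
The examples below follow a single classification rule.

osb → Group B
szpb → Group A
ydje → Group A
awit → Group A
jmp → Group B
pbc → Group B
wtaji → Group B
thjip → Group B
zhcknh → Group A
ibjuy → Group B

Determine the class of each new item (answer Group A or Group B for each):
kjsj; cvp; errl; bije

Group A, Group B, Group A, Group A

The common property of the 'Group A' items is: even length. No 'Group B' item has it.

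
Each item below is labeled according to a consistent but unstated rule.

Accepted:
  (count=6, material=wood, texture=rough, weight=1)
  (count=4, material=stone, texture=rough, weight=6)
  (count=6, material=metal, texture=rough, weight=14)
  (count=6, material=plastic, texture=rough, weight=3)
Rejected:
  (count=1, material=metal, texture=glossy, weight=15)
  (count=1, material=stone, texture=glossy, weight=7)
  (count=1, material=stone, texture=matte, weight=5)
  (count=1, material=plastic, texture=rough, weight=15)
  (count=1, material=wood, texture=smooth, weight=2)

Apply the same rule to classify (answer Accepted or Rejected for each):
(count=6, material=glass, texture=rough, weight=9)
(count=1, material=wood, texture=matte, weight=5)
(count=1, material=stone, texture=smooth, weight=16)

Accepted, Rejected, Rejected

The rule appears to be: count ≥ 4.
(count=6, material=glass, texture=rough, weight=9) → count = 6 → Accepted. (count=1, material=wood, texture=matte, weight=5) → count = 1 → Rejected. (count=1, material=stone, texture=smooth, weight=16) → count = 1 → Rejected.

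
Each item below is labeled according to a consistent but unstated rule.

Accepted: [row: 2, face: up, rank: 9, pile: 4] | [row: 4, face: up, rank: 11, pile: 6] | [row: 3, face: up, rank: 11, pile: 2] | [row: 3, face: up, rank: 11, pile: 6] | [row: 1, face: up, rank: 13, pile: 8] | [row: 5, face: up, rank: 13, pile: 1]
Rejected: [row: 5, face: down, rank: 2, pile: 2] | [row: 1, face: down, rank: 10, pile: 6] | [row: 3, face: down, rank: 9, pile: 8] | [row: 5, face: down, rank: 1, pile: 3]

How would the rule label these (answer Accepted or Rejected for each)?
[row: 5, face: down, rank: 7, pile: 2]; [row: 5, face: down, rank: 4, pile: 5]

Rejected, Rejected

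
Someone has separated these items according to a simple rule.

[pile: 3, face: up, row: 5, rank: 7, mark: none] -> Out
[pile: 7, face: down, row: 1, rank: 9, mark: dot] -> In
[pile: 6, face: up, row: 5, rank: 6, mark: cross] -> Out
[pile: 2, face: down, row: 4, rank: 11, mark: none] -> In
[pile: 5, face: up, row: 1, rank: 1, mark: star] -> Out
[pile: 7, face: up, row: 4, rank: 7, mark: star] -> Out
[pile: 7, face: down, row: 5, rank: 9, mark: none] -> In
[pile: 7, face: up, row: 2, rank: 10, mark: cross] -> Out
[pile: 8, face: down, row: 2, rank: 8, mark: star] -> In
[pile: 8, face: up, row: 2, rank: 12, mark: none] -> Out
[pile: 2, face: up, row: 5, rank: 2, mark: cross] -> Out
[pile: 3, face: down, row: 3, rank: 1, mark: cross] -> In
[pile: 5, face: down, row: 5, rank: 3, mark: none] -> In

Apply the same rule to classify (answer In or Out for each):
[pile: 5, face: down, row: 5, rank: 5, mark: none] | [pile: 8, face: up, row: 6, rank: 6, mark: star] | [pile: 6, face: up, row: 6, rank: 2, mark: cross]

In, Out, Out

Comparing the two groups points to one rule — face is down.
[pile: 5, face: down, row: 5, rank: 5, mark: none] → face is down → In. [pile: 8, face: up, row: 6, rank: 6, mark: star] → face is up → Out. [pile: 6, face: up, row: 6, rank: 2, mark: cross] → face is up → Out.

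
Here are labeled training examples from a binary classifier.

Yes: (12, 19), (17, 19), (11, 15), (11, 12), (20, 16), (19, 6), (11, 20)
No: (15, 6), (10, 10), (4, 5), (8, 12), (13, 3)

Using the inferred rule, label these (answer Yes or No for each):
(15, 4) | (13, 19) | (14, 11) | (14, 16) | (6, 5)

No, Yes, Yes, Yes, No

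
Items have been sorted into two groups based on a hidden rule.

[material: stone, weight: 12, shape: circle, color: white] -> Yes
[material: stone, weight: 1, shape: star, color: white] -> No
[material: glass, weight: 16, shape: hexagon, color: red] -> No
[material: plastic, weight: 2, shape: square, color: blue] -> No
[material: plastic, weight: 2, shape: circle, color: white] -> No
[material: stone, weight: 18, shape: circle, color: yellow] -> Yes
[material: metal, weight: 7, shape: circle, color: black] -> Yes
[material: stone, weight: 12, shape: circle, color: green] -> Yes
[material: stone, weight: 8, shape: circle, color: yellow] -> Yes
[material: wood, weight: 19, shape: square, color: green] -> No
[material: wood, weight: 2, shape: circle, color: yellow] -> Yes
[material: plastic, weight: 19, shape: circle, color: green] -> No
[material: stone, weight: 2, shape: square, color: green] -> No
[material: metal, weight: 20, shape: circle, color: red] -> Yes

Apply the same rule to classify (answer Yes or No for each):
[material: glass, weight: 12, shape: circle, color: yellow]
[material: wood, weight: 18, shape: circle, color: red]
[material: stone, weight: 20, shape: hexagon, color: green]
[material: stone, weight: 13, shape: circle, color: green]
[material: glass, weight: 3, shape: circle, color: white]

Yes, Yes, No, Yes, Yes

Every 'Yes' example satisfies: shape is circle AND material is not plastic. None of the 'No' examples do.
[material: glass, weight: 12, shape: circle, color: yellow] — shape is circle, material is glass, hence Yes.
[material: wood, weight: 18, shape: circle, color: red] — shape is circle, material is wood, hence Yes.
[material: stone, weight: 20, shape: hexagon, color: green] — shape is hexagon, material is stone, hence No.
[material: stone, weight: 13, shape: circle, color: green] — shape is circle, material is stone, hence Yes.
[material: glass, weight: 3, shape: circle, color: white] — shape is circle, material is glass, hence Yes.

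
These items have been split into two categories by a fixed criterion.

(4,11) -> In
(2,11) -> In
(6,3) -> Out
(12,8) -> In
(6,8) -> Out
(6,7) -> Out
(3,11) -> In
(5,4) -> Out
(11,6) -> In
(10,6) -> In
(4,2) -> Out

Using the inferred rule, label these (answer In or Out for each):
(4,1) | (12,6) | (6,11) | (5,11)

The simplest hypothesis consistent with all the labels is: max ≥ 10.

Out, In, In, In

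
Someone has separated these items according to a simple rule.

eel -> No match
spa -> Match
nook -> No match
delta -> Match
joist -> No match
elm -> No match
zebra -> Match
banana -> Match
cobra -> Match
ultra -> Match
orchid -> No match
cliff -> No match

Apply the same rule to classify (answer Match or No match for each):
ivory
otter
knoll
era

No match, No match, No match, Match

The common property of the 'Match' items is: contains 'a'. No 'No match' item has it.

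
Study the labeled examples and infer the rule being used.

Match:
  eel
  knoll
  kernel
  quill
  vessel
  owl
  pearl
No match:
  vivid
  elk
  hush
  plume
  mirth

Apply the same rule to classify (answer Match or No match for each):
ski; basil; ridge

Comparing the two groups points to one rule — ends with 'l'.
ski: No match (ends with 'i'). basil: Match (ends with 'l'). ridge: No match (ends with 'e').

No match, Match, No match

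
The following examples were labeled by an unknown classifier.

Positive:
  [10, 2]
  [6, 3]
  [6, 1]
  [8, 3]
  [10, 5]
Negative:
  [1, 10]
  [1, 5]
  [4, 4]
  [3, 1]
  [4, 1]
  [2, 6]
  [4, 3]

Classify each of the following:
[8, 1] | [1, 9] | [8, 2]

Positive, Negative, Positive

Every 'Positive' example satisfies: first ≥ 5. None of the 'Negative' examples do.
Positive: [8, 1], since first 8.
Negative: [1, 9], since first 1.
Positive: [8, 2], since first 8.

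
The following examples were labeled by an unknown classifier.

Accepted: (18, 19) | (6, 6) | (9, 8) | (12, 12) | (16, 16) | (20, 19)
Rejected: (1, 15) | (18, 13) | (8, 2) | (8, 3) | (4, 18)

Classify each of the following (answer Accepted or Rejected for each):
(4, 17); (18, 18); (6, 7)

The classifier is using: |first − second| ≤ 1.
(4, 17): |4−17| = 13 — lacks this property, so Rejected.
(18, 18): |18−18| = 0 — fits, so Accepted.
(6, 7): |6−7| = 1 — fits, so Accepted.

Rejected, Accepted, Accepted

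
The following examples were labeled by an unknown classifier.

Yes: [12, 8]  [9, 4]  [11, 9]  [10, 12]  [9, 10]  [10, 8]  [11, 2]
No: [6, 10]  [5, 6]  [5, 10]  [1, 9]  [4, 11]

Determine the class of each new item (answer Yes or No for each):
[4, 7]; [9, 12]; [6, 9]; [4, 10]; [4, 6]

One predicate separates the groups cleanly: first ≥ 8.
[4, 7] — first 4, hence No.
[9, 12] — first 9, hence Yes.
[6, 9] — first 6, hence No.
[4, 10] — first 4, hence No.
[4, 6] — first 4, hence No.

No, Yes, No, No, No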